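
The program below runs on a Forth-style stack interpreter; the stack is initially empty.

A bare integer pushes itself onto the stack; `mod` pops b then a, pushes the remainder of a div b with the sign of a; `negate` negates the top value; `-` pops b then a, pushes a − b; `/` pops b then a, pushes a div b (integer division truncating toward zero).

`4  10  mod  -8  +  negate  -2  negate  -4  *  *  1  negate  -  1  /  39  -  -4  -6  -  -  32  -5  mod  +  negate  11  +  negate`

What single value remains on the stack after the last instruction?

-81

4      -> [4]
10     -> [4, 10]
mod    -> [4]
-8     -> [4, -8]
+      -> [-4]
negate -> [4]
-2     -> [4, -2]
negate -> [4, 2]
-4     -> [4, 2, -4]
*      -> [4, -8]
*      -> [-32]
1      -> [-32, 1]
negate -> [-32, -1]
-      -> [-31]
1      -> [-31, 1]
/      -> [-31]
39     -> [-31, 39]
-      -> [-70]
-4     -> [-70, -4]
-6     -> [-70, -4, -6]
-      -> [-70, 2]
-      -> [-72]
32     -> [-72, 32]
-5     -> [-72, 32, -5]
mod    -> [-72, 2]
+      -> [-70]
negate -> [70]
11     -> [70, 11]
+      -> [81]
negate -> [-81]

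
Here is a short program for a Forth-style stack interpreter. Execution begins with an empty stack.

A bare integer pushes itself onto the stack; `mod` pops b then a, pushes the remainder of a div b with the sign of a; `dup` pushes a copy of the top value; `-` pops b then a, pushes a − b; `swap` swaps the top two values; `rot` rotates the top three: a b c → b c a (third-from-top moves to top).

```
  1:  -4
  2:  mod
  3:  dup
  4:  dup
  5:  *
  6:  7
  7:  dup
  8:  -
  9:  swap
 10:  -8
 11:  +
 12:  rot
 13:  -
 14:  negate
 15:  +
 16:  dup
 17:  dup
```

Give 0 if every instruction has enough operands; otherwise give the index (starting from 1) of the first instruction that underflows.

-4 : -4
mod  — needs 2 operands, stack has 1 → underflow

2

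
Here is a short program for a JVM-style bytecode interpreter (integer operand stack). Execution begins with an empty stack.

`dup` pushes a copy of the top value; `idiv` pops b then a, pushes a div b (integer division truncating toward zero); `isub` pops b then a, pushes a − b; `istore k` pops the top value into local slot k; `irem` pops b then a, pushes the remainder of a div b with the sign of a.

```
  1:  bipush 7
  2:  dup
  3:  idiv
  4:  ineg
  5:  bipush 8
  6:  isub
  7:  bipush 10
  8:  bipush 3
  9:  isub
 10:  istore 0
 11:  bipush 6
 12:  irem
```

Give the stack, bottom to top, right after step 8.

bipush 7  → 7
dup       → 7 7
idiv      → 1
ineg      → -1
bipush 8  → -1 8
isub      → -9
bipush 10 → -9 10
bipush 3  → -9 10 3

[-9, 10, 3]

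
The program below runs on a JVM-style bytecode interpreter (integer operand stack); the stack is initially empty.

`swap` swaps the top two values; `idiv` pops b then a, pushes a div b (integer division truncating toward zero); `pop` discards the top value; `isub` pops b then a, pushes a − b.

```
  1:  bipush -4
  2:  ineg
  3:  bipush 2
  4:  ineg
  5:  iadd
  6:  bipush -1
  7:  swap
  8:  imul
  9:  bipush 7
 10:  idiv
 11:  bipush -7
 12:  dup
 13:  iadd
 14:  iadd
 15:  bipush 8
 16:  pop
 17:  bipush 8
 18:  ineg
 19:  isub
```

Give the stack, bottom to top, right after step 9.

[-2, 7]

bipush -4 → -4
ineg      → 4
bipush 2  → 4 2
ineg      → 4 -2
iadd      → 2
bipush -1 → 2 -1
swap      → -1 2
imul      → -2
bipush 7  → -2 7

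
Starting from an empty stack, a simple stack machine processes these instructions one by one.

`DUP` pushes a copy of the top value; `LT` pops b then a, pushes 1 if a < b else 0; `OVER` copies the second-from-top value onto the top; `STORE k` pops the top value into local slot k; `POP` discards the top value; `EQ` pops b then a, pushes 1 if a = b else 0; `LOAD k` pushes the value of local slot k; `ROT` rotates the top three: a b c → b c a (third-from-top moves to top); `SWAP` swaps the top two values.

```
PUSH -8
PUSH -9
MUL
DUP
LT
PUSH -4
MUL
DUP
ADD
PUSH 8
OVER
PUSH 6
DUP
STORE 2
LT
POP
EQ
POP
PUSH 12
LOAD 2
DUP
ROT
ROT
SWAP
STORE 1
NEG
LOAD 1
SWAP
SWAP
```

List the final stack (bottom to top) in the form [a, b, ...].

[6, -6, 12]

PUSH -8 -> [-8]
PUSH -9 -> [-8, -9]
MUL     -> [72]
DUP     -> [72, 72]
LT      -> [0]
PUSH -4 -> [0, -4]
MUL     -> [0]
DUP     -> [0, 0]
ADD     -> [0]
PUSH 8  -> [0, 8]
OVER    -> [0, 8, 0]
PUSH 6  -> [0, 8, 0, 6]
DUP     -> [0, 8, 0, 6, 6]
STORE 2 -> [0, 8, 0, 6]
LT      -> [0, 8, 1]
POP     -> [0, 8]
EQ      -> [0]
POP     -> []
PUSH 12 -> [12]
LOAD 2  -> [12, 6]
DUP     -> [12, 6, 6]
ROT     -> [6, 6, 12]
ROT     -> [6, 12, 6]
SWAP    -> [6, 6, 12]
STORE 1 -> [6, 6]
NEG     -> [6, -6]
LOAD 1  -> [6, -6, 12]
SWAP    -> [6, 12, -6]
SWAP    -> [6, -6, 12]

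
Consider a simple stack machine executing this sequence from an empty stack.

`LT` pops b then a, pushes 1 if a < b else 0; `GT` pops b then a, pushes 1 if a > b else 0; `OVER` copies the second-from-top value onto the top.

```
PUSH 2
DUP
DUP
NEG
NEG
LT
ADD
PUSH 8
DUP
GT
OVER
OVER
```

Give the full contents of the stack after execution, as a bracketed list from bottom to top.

PUSH 2  [2]
DUP     [2, 2]
DUP     [2, 2, 2]
NEG     [2, 2, -2]
NEG     [2, 2, 2]
LT      [2, 0]
ADD     [2]
PUSH 8  [2, 8]
DUP     [2, 8, 8]
GT      [2, 0]
OVER    [2, 0, 2]
OVER    [2, 0, 2, 0]

[2, 0, 2, 0]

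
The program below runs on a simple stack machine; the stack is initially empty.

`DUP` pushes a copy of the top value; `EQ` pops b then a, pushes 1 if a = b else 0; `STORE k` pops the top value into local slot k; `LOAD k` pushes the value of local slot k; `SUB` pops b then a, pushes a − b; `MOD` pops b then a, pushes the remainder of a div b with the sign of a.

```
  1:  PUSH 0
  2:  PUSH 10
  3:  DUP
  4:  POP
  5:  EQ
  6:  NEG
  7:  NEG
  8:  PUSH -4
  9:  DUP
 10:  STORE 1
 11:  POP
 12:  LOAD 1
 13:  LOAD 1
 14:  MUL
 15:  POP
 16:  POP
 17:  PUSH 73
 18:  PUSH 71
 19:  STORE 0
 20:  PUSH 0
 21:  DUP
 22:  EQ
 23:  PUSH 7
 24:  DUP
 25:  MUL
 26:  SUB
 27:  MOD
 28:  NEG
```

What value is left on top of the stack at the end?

PUSH 0  -> 0
PUSH 10 -> 0 10
DUP     -> 0 10 10
POP     -> 0 10
EQ      -> 0
NEG     -> 0
NEG     -> 0
PUSH -4 -> 0 -4
DUP     -> 0 -4 -4
STORE 1 -> 0 -4
POP     -> 0
LOAD 1  -> 0 -4
LOAD 1  -> 0 -4 -4
MUL     -> 0 16
POP     -> 0
POP     -> (empty)
PUSH 73 -> 73
PUSH 71 -> 73 71
STORE 0 -> 73
PUSH 0  -> 73 0
DUP     -> 73 0 0
EQ      -> 73 1
PUSH 7  -> 73 1 7
DUP     -> 73 1 7 7
MUL     -> 73 1 49
SUB     -> 73 -48
MOD     -> 25
NEG     -> -25

-25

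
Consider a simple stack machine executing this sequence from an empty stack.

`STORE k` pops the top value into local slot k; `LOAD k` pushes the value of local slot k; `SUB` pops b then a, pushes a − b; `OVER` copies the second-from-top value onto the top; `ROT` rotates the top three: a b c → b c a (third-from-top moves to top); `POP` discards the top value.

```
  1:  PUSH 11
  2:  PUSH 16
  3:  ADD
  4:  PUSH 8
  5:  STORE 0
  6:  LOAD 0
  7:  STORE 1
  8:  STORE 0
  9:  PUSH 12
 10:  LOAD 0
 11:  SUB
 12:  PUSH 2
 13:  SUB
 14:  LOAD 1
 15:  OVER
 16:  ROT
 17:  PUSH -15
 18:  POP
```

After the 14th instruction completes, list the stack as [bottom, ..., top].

[-17, 8]

PUSH 11 : [11]
PUSH 16 : [11, 16]
ADD     : [27]
PUSH 8  : [27, 8]
STORE 0 : [27]
LOAD 0  : [27, 8]
STORE 1 : [27]
STORE 0 : []
PUSH 12 : [12]
LOAD 0  : [12, 27]
SUB     : [-15]
PUSH 2  : [-15, 2]
SUB     : [-17]
LOAD 1  : [-17, 8]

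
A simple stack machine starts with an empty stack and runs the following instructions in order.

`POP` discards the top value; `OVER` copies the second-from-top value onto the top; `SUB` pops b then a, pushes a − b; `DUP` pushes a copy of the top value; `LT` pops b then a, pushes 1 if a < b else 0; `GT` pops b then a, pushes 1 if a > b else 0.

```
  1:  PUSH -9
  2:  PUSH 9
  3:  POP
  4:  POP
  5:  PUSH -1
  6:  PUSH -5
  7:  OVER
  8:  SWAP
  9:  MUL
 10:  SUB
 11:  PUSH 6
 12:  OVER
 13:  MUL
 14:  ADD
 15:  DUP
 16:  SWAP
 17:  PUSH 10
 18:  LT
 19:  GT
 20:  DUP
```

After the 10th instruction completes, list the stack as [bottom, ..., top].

[-6]

PUSH -9 → -9
PUSH 9  → -9 9
POP     → -9
POP     → (empty)
PUSH -1 → -1
PUSH -5 → -1 -5
OVER    → -1 -5 -1
SWAP    → -1 -1 -5
MUL     → -1 5
SUB     → -6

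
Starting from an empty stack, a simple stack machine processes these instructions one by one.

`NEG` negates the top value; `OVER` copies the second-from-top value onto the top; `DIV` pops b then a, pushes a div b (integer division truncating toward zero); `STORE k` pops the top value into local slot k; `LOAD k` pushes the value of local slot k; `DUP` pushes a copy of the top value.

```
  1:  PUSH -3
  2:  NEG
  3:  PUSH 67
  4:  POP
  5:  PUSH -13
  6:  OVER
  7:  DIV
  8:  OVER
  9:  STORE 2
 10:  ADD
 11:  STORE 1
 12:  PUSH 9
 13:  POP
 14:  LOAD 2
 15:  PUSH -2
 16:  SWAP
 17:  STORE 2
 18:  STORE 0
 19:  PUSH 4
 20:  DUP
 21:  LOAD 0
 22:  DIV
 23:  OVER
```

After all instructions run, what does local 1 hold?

-1

PUSH -3  : -3
NEG      : 3
PUSH 67  : 3 67
POP      : 3
PUSH -13 : 3 -13
OVER     : 3 -13 3
DIV      : 3 -4
OVER     : 3 -4 3
STORE 2  : 3 -4
ADD      : -1
STORE 1  : (empty)
PUSH 9   : 9
POP      : (empty)
LOAD 2   : 3
PUSH -2  : 3 -2
SWAP     : -2 3
STORE 2  : -2
STORE 0  : (empty)
PUSH 4   : 4
DUP      : 4 4
LOAD 0   : 4 4 -2
DIV      : 4 -2
OVER     : 4 -2 4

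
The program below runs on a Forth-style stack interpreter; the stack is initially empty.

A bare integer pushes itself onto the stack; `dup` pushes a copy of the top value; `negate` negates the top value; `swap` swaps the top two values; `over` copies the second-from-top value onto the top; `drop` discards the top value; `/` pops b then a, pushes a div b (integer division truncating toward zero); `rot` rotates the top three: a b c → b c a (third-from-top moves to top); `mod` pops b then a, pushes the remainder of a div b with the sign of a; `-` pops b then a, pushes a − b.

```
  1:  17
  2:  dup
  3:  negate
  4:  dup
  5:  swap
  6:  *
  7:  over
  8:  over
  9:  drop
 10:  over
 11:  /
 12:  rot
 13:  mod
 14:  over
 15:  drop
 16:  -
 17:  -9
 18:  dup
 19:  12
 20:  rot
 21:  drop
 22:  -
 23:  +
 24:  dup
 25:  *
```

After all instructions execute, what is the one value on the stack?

71824

17     : 17
dup    : 17 17
negate : 17 -17
dup    : 17 -17 -17
swap   : 17 -17 -17
*      : 17 289
over   : 17 289 17
over   : 17 289 17 289
drop   : 17 289 17
over   : 17 289 17 289
/      : 17 289 0
rot    : 289 0 17
mod    : 289 0
over   : 289 0 289
drop   : 289 0
-      : 289
-9     : 289 -9
dup    : 289 -9 -9
12     : 289 -9 -9 12
rot    : 289 -9 12 -9
drop   : 289 -9 12
-      : 289 -21
+      : 268
dup    : 268 268
*      : 71824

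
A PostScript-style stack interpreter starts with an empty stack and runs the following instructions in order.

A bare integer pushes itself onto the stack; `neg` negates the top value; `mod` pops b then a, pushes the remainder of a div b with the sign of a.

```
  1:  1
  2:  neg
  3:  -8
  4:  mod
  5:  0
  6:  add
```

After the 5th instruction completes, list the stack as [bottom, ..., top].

[-1, 0]

1   : [1]
neg : [-1]
-8  : [-1, -8]
mod : [-1]
0   : [-1, 0]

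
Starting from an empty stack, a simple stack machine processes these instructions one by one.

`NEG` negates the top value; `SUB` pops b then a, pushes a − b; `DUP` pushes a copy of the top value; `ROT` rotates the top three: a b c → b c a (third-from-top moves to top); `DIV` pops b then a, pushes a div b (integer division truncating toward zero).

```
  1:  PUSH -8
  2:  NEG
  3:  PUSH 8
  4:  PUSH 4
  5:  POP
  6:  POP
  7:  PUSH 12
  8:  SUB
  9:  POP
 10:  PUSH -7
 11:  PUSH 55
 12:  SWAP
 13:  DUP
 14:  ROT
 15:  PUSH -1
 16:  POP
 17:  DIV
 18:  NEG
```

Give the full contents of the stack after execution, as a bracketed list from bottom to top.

[-7, 0]

PUSH -8  -8
NEG      8
PUSH 8   8 8
PUSH 4   8 8 4
POP      8 8
POP      8
PUSH 12  8 12
SUB      -4
POP      (empty)
PUSH -7  -7
PUSH 55  -7 55
SWAP     55 -7
DUP      55 -7 -7
ROT      -7 -7 55
PUSH -1  -7 -7 55 -1
POP      -7 -7 55
DIV      -7 0
NEG      -7 0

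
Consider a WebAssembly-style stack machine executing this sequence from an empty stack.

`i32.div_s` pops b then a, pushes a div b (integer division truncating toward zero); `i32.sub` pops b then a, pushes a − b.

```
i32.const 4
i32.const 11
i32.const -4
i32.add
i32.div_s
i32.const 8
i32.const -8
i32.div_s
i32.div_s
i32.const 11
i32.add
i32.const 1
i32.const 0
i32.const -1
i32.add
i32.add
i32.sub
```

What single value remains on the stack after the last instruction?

i32.const 4  → 4
i32.const 11 → 4 11
i32.const -4 → 4 11 -4
i32.add      → 4 7
i32.div_s    → 0
i32.const 8  → 0 8
i32.const -8 → 0 8 -8
i32.div_s    → 0 -1
i32.div_s    → 0
i32.const 11 → 0 11
i32.add      → 11
i32.const 1  → 11 1
i32.const 0  → 11 1 0
i32.const -1 → 11 1 0 -1
i32.add      → 11 1 -1
i32.add      → 11 0
i32.sub      → 11

11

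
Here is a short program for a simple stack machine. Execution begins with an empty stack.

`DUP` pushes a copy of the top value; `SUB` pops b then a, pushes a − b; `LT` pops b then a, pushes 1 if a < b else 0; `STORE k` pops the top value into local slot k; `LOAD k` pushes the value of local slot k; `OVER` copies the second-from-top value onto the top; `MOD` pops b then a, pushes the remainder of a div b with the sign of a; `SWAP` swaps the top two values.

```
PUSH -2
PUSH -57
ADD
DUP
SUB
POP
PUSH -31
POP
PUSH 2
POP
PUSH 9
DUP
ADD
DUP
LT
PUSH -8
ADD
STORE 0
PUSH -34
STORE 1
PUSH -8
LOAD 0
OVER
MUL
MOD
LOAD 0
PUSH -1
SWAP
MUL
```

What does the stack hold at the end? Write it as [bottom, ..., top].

[-8, 8]

PUSH -2  -> [-2]
PUSH -57 -> [-2, -57]
ADD      -> [-59]
DUP      -> [-59, -59]
SUB      -> [0]
POP      -> []
PUSH -31 -> [-31]
POP      -> []
PUSH 2   -> [2]
POP      -> []
PUSH 9   -> [9]
DUP      -> [9, 9]
ADD      -> [18]
DUP      -> [18, 18]
LT       -> [0]
PUSH -8  -> [0, -8]
ADD      -> [-8]
STORE 0  -> []
PUSH -34 -> [-34]
STORE 1  -> []
PUSH -8  -> [-8]
LOAD 0   -> [-8, -8]
OVER     -> [-8, -8, -8]
MUL      -> [-8, 64]
MOD      -> [-8]
LOAD 0   -> [-8, -8]
PUSH -1  -> [-8, -8, -1]
SWAP     -> [-8, -1, -8]
MUL      -> [-8, 8]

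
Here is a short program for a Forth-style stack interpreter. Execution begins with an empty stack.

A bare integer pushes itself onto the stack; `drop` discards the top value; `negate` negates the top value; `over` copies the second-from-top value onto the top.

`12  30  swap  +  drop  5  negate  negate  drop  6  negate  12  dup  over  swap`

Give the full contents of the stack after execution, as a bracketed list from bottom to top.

[-6, 12, 12, 12]

12     → 12
30     → 12 30
swap   → 30 12
+      → 42
drop   → (empty)
5      → 5
negate → -5
negate → 5
drop   → (empty)
6      → 6
negate → -6
12     → -6 12
dup    → -6 12 12
over   → -6 12 12 12
swap   → -6 12 12 12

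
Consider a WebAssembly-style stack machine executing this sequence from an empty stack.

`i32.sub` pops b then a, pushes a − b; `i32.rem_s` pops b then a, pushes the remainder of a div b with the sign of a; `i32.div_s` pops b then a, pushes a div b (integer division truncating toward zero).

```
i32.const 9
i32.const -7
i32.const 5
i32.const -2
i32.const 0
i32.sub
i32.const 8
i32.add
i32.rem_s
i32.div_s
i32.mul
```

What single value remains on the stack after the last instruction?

-9

i32.const 9   9
i32.const -7  9 -7
i32.const 5   9 -7 5
i32.const -2  9 -7 5 -2
i32.const 0   9 -7 5 -2 0
i32.sub       9 -7 5 -2
i32.const 8   9 -7 5 -2 8
i32.add       9 -7 5 6
i32.rem_s     9 -7 5
i32.div_s     9 -1
i32.mul       -9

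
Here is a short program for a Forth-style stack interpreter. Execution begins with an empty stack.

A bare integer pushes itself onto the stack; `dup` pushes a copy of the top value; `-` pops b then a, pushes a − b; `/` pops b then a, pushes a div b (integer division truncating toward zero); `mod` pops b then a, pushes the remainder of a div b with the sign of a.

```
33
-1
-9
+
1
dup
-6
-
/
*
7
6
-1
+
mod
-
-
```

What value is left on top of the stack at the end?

35

33   33
-1   33 -1
-9   33 -1 -9
+    33 -10
1    33 -10 1
dup  33 -10 1 1
-6   33 -10 1 1 -6
-    33 -10 1 7
/    33 -10 0
*    33 0
7    33 0 7
6    33 0 7 6
-1   33 0 7 6 -1
+    33 0 7 5
mod  33 0 2
-    33 -2
-    35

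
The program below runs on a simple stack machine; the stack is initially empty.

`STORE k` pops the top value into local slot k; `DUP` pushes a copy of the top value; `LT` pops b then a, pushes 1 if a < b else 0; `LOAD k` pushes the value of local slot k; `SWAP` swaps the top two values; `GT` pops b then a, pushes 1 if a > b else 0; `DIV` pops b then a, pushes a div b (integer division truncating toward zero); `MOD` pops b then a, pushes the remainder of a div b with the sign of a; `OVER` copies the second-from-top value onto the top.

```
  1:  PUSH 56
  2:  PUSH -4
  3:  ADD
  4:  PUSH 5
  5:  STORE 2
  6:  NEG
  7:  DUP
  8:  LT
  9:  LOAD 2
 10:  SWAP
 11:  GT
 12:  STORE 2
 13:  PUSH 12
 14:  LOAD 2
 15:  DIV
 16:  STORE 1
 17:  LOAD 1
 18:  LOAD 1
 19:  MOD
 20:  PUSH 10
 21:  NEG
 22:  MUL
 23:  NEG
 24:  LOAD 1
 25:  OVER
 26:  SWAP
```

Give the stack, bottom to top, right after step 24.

PUSH 56 : [56]
PUSH -4 : [56, -4]
ADD     : [52]
PUSH 5  : [52, 5]
STORE 2 : [52]
NEG     : [-52]
DUP     : [-52, -52]
LT      : [0]
LOAD 2  : [0, 5]
SWAP    : [5, 0]
GT      : [1]
STORE 2 : []
PUSH 12 : [12]
LOAD 2  : [12, 1]
DIV     : [12]
STORE 1 : []
LOAD 1  : [12]
LOAD 1  : [12, 12]
MOD     : [0]
PUSH 10 : [0, 10]
NEG     : [0, -10]
MUL     : [0]
NEG     : [0]
LOAD 1  : [0, 12]

[0, 12]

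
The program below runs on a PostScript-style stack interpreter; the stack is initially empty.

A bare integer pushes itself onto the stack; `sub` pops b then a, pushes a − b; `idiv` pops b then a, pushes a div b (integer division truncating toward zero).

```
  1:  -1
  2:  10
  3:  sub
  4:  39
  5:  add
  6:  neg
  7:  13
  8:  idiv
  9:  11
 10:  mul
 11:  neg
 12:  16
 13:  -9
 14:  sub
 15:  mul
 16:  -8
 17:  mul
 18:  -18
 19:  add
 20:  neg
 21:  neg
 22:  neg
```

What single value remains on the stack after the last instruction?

-1    -1
10    -1 10
sub   -11
39    -11 39
add   28
neg   -28
13    -28 13
idiv  -2
11    -2 11
mul   -22
neg   22
16    22 16
-9    22 16 -9
sub   22 25
mul   550
-8    550 -8
mul   -4400
-18   -4400 -18
add   -4418
neg   4418
neg   -4418
neg   4418

4418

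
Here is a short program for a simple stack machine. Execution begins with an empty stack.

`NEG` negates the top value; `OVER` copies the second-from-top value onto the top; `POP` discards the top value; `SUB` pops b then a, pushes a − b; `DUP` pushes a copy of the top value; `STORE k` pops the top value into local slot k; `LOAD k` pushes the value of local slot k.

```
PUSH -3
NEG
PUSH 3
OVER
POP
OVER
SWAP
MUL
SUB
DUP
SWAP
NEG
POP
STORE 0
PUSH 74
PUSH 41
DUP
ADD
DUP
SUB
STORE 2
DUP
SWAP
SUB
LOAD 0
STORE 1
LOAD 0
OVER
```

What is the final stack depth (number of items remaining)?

3

PUSH -3 : -3
NEG     : 3
PUSH 3  : 3 3
OVER    : 3 3 3
POP     : 3 3
OVER    : 3 3 3
SWAP    : 3 3 3
MUL     : 3 9
SUB     : -6
DUP     : -6 -6
SWAP    : -6 -6
NEG     : -6 6
POP     : -6
STORE 0 : (empty)
PUSH 74 : 74
PUSH 41 : 74 41
DUP     : 74 41 41
ADD     : 74 82
DUP     : 74 82 82
SUB     : 74 0
STORE 2 : 74
DUP     : 74 74
SWAP    : 74 74
SUB     : 0
LOAD 0  : 0 -6
STORE 1 : 0
LOAD 0  : 0 -6
OVER    : 0 -6 0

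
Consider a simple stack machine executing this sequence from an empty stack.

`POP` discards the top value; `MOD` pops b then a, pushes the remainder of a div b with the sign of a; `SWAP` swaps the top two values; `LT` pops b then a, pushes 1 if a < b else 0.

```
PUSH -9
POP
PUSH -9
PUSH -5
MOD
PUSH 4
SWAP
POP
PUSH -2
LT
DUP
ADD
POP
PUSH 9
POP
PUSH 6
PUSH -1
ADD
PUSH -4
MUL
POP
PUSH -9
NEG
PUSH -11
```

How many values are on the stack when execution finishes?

2

PUSH -9  : [-9]
POP      : []
PUSH -9  : [-9]
PUSH -5  : [-9, -5]
MOD      : [-4]
PUSH 4   : [-4, 4]
SWAP     : [4, -4]
POP      : [4]
PUSH -2  : [4, -2]
LT       : [0]
DUP      : [0, 0]
ADD      : [0]
POP      : []
PUSH 9   : [9]
POP      : []
PUSH 6   : [6]
PUSH -1  : [6, -1]
ADD      : [5]
PUSH -4  : [5, -4]
MUL      : [-20]
POP      : []
PUSH -9  : [-9]
NEG      : [9]
PUSH -11 : [9, -11]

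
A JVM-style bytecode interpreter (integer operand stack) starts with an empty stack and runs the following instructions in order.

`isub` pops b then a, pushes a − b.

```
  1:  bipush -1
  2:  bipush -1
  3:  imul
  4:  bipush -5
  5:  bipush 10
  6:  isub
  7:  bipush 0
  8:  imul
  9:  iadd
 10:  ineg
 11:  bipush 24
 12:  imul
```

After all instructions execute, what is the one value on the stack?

bipush -1 : [-1]
bipush -1 : [-1, -1]
imul      : [1]
bipush -5 : [1, -5]
bipush 10 : [1, -5, 10]
isub      : [1, -15]
bipush 0  : [1, -15, 0]
imul      : [1, 0]
iadd      : [1]
ineg      : [-1]
bipush 24 : [-1, 24]
imul      : [-24]

-24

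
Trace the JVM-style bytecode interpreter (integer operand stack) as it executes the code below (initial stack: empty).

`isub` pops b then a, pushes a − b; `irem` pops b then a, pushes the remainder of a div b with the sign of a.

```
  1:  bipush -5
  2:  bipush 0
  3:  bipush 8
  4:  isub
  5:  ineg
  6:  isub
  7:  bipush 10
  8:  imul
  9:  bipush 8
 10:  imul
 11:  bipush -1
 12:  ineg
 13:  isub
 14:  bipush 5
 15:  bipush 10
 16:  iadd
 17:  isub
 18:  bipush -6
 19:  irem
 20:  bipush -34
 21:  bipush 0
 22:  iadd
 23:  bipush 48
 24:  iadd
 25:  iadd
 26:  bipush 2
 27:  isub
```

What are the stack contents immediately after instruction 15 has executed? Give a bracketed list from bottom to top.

[-1041, 5, 10]

bipush -5  -5
bipush 0   -5 0
bipush 8   -5 0 8
isub       -5 -8
ineg       -5 8
isub       -13
bipush 10  -13 10
imul       -130
bipush 8   -130 8
imul       -1040
bipush -1  -1040 -1
ineg       -1040 1
isub       -1041
bipush 5   -1041 5
bipush 10  -1041 5 10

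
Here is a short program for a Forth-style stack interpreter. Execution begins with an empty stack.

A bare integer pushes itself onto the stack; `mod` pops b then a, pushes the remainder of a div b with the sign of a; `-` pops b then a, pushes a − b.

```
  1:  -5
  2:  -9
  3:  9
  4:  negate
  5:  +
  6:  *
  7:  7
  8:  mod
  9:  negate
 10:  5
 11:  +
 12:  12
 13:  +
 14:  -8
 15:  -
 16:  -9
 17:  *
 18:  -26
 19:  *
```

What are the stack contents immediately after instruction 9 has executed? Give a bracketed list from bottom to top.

[-6]

-5     -> -5
-9     -> -5 -9
9      -> -5 -9 9
negate -> -5 -9 -9
+      -> -5 -18
*      -> 90
7      -> 90 7
mod    -> 6
negate -> -6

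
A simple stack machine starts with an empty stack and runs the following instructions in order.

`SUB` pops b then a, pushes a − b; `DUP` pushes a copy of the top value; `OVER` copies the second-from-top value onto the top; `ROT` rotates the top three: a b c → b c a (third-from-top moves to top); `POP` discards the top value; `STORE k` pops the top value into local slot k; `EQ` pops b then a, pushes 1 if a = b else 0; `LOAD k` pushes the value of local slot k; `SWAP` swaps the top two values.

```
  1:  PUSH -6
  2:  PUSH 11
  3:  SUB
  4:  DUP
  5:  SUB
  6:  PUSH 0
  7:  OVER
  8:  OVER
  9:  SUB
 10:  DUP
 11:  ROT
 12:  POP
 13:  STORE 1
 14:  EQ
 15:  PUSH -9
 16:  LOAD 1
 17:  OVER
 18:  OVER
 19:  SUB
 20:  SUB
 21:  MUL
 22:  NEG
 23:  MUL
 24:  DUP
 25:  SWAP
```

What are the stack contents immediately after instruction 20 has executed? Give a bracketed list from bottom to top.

PUSH -6 -> [-6]
PUSH 11 -> [-6, 11]
SUB     -> [-17]
DUP     -> [-17, -17]
SUB     -> [0]
PUSH 0  -> [0, 0]
OVER    -> [0, 0, 0]
OVER    -> [0, 0, 0, 0]
SUB     -> [0, 0, 0]
DUP     -> [0, 0, 0, 0]
ROT     -> [0, 0, 0, 0]
POP     -> [0, 0, 0]
STORE 1 -> [0, 0]
EQ      -> [1]
PUSH -9 -> [1, -9]
LOAD 1  -> [1, -9, 0]
OVER    -> [1, -9, 0, -9]
OVER    -> [1, -9, 0, -9, 0]
SUB     -> [1, -9, 0, -9]
SUB     -> [1, -9, 9]

[1, -9, 9]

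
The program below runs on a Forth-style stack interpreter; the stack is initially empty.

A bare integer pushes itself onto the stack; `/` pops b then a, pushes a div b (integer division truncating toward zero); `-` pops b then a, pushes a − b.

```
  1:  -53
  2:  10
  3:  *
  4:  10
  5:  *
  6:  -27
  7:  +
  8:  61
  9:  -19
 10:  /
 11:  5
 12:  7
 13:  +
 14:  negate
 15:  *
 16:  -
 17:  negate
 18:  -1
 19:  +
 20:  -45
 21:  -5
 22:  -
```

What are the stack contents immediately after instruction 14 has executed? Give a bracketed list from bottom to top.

[-5327, -3, -12]

-53    : [-53]
10     : [-53, 10]
*      : [-530]
10     : [-530, 10]
*      : [-5300]
-27    : [-5300, -27]
+      : [-5327]
61     : [-5327, 61]
-19    : [-5327, 61, -19]
/      : [-5327, -3]
5      : [-5327, -3, 5]
7      : [-5327, -3, 5, 7]
+      : [-5327, -3, 12]
negate : [-5327, -3, -12]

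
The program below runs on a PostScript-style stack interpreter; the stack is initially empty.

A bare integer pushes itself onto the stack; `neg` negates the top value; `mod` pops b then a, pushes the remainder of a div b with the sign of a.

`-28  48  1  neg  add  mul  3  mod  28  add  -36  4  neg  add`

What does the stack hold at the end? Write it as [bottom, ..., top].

-28  [-28]
48   [-28, 48]
1    [-28, 48, 1]
neg  [-28, 48, -1]
add  [-28, 47]
mul  [-1316]
3    [-1316, 3]
mod  [-2]
28   [-2, 28]
add  [26]
-36  [26, -36]
4    [26, -36, 4]
neg  [26, -36, -4]
add  [26, -40]

[26, -40]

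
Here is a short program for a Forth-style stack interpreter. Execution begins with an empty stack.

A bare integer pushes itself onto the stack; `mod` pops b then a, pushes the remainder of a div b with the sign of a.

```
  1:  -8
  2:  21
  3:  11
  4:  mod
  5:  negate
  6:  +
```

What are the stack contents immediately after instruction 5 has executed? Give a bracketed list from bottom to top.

-8     : [-8]
21     : [-8, 21]
11     : [-8, 21, 11]
mod    : [-8, 10]
negate : [-8, -10]

[-8, -10]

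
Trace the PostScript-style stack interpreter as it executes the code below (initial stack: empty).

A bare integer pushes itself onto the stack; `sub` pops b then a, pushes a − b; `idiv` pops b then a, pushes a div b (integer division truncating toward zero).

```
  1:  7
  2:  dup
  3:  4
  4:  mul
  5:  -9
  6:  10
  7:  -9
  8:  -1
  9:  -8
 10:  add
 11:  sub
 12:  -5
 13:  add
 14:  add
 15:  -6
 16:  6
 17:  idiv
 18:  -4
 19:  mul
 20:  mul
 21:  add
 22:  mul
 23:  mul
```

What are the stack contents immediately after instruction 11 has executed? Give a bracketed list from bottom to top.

[7, 28, -9, 10, 0]

7   : [7]
dup : [7, 7]
4   : [7, 7, 4]
mul : [7, 28]
-9  : [7, 28, -9]
10  : [7, 28, -9, 10]
-9  : [7, 28, -9, 10, -9]
-1  : [7, 28, -9, 10, -9, -1]
-8  : [7, 28, -9, 10, -9, -1, -8]
add : [7, 28, -9, 10, -9, -9]
sub : [7, 28, -9, 10, 0]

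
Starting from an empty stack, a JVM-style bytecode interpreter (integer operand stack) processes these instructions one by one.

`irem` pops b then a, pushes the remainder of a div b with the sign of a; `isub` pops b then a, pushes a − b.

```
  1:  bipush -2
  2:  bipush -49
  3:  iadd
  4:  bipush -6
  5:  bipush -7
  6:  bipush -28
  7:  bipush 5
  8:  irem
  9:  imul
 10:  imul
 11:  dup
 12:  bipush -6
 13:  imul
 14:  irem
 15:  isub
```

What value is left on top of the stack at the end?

bipush -2   [-2]
bipush -49  [-2, -49]
iadd        [-51]
bipush -6   [-51, -6]
bipush -7   [-51, -6, -7]
bipush -28  [-51, -6, -7, -28]
bipush 5    [-51, -6, -7, -28, 5]
irem        [-51, -6, -7, -3]
imul        [-51, -6, 21]
imul        [-51, -126]
dup         [-51, -126, -126]
bipush -6   [-51, -126, -126, -6]
imul        [-51, -126, 756]
irem        [-51, -126]
isub        [75]

75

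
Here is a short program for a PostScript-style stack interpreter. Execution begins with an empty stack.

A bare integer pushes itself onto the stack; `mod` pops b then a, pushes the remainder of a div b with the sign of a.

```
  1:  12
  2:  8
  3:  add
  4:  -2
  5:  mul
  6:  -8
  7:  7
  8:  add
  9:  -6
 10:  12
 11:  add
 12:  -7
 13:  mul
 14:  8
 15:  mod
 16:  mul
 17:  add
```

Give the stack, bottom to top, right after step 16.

12  → 12
8   → 12 8
add → 20
-2  → 20 -2
mul → -40
-8  → -40 -8
7   → -40 -8 7
add → -40 -1
-6  → -40 -1 -6
12  → -40 -1 -6 12
add → -40 -1 6
-7  → -40 -1 6 -7
mul → -40 -1 -42
8   → -40 -1 -42 8
mod → -40 -1 -2
mul → -40 2

[-40, 2]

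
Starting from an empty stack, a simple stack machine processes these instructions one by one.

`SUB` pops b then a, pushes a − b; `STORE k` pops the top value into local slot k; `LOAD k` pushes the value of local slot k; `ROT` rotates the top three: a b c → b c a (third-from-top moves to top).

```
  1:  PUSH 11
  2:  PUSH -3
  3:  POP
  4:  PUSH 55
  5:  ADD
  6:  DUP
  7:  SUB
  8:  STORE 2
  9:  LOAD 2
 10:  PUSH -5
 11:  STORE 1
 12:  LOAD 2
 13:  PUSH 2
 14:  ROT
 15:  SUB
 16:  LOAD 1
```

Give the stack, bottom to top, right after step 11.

PUSH 11 → 11
PUSH -3 → 11 -3
POP     → 11
PUSH 55 → 11 55
ADD     → 66
DUP     → 66 66
SUB     → 0
STORE 2 → (empty)
LOAD 2  → 0
PUSH -5 → 0 -5
STORE 1 → 0

[0]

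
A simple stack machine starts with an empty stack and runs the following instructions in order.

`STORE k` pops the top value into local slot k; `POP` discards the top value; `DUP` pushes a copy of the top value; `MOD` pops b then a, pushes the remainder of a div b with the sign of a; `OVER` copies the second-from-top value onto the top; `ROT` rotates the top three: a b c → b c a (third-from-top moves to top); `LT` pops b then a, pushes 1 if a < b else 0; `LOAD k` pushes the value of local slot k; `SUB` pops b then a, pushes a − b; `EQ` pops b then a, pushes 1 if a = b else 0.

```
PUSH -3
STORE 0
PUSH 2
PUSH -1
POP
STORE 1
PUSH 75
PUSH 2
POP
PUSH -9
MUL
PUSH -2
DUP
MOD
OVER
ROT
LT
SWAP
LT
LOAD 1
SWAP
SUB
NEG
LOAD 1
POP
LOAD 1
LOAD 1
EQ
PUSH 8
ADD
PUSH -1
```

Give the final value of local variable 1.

PUSH -3  -3
STORE 0  (empty)
PUSH 2   2
PUSH -1  2 -1
POP      2
STORE 1  (empty)
PUSH 75  75
PUSH 2   75 2
POP      75
PUSH -9  75 -9
MUL      -675
PUSH -2  -675 -2
DUP      -675 -2 -2
MOD      -675 0
OVER     -675 0 -675
ROT      0 -675 -675
LT       0 0
SWAP     0 0
LT       0
LOAD 1   0 2
SWAP     2 0
SUB      2
NEG      -2
LOAD 1   -2 2
POP      -2
LOAD 1   -2 2
LOAD 1   -2 2 2
EQ       -2 1
PUSH 8   -2 1 8
ADD      -2 9
PUSH -1  -2 9 -1

2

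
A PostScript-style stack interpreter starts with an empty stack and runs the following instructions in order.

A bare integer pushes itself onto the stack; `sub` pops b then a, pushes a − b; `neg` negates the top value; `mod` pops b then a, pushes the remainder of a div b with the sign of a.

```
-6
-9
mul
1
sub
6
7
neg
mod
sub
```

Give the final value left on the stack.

-6  : [-6]
-9  : [-6, -9]
mul : [54]
1   : [54, 1]
sub : [53]
6   : [53, 6]
7   : [53, 6, 7]
neg : [53, 6, -7]
mod : [53, 6]
sub : [47]

47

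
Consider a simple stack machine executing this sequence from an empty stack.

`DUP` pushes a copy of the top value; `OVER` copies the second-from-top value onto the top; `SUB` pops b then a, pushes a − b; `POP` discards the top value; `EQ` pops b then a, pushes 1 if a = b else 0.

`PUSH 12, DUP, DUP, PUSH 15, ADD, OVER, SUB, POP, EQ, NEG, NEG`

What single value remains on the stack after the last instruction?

1

PUSH 12  [12]
DUP      [12, 12]
DUP      [12, 12, 12]
PUSH 15  [12, 12, 12, 15]
ADD      [12, 12, 27]
OVER     [12, 12, 27, 12]
SUB      [12, 12, 15]
POP      [12, 12]
EQ       [1]
NEG      [-1]
NEG      [1]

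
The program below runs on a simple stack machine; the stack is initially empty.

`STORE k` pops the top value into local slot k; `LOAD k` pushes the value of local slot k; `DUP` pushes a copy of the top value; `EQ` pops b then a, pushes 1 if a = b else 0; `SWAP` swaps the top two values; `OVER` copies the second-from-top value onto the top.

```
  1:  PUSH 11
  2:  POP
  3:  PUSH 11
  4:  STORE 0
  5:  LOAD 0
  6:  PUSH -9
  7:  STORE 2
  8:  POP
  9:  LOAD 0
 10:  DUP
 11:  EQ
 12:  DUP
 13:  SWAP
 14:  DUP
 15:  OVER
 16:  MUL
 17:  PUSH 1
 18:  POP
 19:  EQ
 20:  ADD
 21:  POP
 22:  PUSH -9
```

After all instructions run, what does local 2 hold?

PUSH 11 -> 11
POP     -> (empty)
PUSH 11 -> 11
STORE 0 -> (empty)
LOAD 0  -> 11
PUSH -9 -> 11 -9
STORE 2 -> 11
POP     -> (empty)
LOAD 0  -> 11
DUP     -> 11 11
EQ      -> 1
DUP     -> 1 1
SWAP    -> 1 1
DUP     -> 1 1 1
OVER    -> 1 1 1 1
MUL     -> 1 1 1
PUSH 1  -> 1 1 1 1
POP     -> 1 1 1
EQ      -> 1 1
ADD     -> 2
POP     -> (empty)
PUSH -9 -> -9

-9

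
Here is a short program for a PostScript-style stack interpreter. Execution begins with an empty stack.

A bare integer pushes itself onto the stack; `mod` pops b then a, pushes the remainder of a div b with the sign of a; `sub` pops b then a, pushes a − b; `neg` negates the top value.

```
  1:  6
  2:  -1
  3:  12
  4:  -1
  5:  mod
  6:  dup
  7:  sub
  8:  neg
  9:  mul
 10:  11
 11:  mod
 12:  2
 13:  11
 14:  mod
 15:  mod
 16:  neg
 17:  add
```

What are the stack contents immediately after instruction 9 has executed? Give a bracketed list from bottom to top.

[6, 0]

6    [6]
-1   [6, -1]
12   [6, -1, 12]
-1   [6, -1, 12, -1]
mod  [6, -1, 0]
dup  [6, -1, 0, 0]
sub  [6, -1, 0]
neg  [6, -1, 0]
mul  [6, 0]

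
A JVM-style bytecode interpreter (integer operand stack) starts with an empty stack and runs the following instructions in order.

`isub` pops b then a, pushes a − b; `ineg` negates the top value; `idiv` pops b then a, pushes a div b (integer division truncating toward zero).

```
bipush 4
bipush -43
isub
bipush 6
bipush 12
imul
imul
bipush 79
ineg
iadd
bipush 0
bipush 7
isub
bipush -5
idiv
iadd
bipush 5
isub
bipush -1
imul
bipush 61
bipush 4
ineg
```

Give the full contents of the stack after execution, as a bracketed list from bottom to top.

[-3301, 61, -4]

bipush 4   → [4]
bipush -43 → [4, -43]
isub       → [47]
bipush 6   → [47, 6]
bipush 12  → [47, 6, 12]
imul       → [47, 72]
imul       → [3384]
bipush 79  → [3384, 79]
ineg       → [3384, -79]
iadd       → [3305]
bipush 0   → [3305, 0]
bipush 7   → [3305, 0, 7]
isub       → [3305, -7]
bipush -5  → [3305, -7, -5]
idiv       → [3305, 1]
iadd       → [3306]
bipush 5   → [3306, 5]
isub       → [3301]
bipush -1  → [3301, -1]
imul       → [-3301]
bipush 61  → [-3301, 61]
bipush 4   → [-3301, 61, 4]
ineg       → [-3301, 61, -4]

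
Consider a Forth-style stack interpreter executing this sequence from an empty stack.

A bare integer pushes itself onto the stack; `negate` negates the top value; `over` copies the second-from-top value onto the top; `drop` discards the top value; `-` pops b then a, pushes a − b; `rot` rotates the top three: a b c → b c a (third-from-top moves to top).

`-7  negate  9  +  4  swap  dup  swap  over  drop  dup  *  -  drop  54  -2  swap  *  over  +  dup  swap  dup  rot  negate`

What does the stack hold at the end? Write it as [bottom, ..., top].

-7     -> -7
negate -> 7
9      -> 7 9
+      -> 16
4      -> 16 4
swap   -> 4 16
dup    -> 4 16 16
swap   -> 4 16 16
over   -> 4 16 16 16
drop   -> 4 16 16
dup    -> 4 16 16 16
*      -> 4 16 256
-      -> 4 -240
drop   -> 4
54     -> 4 54
-2     -> 4 54 -2
swap   -> 4 -2 54
*      -> 4 -108
over   -> 4 -108 4
+      -> 4 -104
dup    -> 4 -104 -104
swap   -> 4 -104 -104
dup    -> 4 -104 -104 -104
rot    -> 4 -104 -104 -104
negate -> 4 -104 -104 104

[4, -104, -104, 104]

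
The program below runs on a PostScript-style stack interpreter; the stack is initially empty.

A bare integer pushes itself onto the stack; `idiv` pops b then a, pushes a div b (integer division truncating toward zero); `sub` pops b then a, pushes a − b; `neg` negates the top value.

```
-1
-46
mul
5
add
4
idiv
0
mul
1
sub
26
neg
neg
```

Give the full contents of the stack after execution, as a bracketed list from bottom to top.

-1   -> -1
-46  -> -1 -46
mul  -> 46
5    -> 46 5
add  -> 51
4    -> 51 4
idiv -> 12
0    -> 12 0
mul  -> 0
1    -> 0 1
sub  -> -1
26   -> -1 26
neg  -> -1 -26
neg  -> -1 26

[-1, 26]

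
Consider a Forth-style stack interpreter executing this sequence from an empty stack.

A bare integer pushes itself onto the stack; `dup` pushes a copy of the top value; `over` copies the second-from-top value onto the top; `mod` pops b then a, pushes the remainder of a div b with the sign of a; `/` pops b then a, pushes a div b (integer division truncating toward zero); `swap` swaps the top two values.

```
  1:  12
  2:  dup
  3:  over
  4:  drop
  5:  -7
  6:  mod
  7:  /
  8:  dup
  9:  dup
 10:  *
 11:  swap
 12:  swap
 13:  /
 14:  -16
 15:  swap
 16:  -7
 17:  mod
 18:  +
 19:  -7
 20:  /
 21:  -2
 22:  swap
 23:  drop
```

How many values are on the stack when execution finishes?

1

12   -> 12
dup  -> 12 12
over -> 12 12 12
drop -> 12 12
-7   -> 12 12 -7
mod  -> 12 5
/    -> 2
dup  -> 2 2
dup  -> 2 2 2
*    -> 2 4
swap -> 4 2
swap -> 2 4
/    -> 0
-16  -> 0 -16
swap -> -16 0
-7   -> -16 0 -7
mod  -> -16 0
+    -> -16
-7   -> -16 -7
/    -> 2
-2   -> 2 -2
swap -> -2 2
drop -> -2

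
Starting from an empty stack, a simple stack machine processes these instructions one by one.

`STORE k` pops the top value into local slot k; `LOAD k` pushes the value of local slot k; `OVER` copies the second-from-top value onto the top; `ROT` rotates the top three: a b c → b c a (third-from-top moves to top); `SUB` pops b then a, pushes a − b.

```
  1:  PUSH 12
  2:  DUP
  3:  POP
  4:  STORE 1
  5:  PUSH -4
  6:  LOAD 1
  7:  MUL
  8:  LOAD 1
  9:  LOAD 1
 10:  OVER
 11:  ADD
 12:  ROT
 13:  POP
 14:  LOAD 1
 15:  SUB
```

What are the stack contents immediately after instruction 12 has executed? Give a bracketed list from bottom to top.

PUSH 12 : 12
DUP     : 12 12
POP     : 12
STORE 1 : (empty)
PUSH -4 : -4
LOAD 1  : -4 12
MUL     : -48
LOAD 1  : -48 12
LOAD 1  : -48 12 12
OVER    : -48 12 12 12
ADD     : -48 12 24
ROT     : 12 24 -48

[12, 24, -48]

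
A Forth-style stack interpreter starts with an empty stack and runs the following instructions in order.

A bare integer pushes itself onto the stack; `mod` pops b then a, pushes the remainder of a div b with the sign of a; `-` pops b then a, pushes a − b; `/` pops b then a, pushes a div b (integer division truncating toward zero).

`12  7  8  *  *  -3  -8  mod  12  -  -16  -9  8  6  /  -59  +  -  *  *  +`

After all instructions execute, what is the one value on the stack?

12432

12  : 12
7   : 12 7
8   : 12 7 8
*   : 12 56
*   : 672
-3  : 672 -3
-8  : 672 -3 -8
mod : 672 -3
12  : 672 -3 12
-   : 672 -15
-16 : 672 -15 -16
-9  : 672 -15 -16 -9
8   : 672 -15 -16 -9 8
6   : 672 -15 -16 -9 8 6
/   : 672 -15 -16 -9 1
-59 : 672 -15 -16 -9 1 -59
+   : 672 -15 -16 -9 -58
-   : 672 -15 -16 49
*   : 672 -15 -784
*   : 672 11760
+   : 12432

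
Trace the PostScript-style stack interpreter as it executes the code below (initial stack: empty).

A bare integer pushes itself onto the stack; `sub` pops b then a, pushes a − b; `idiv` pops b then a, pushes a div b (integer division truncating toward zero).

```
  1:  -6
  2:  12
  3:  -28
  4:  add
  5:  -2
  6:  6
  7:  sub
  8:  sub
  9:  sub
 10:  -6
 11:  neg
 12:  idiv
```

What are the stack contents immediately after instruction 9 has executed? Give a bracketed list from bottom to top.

[2]

-6  : [-6]
12  : [-6, 12]
-28 : [-6, 12, -28]
add : [-6, -16]
-2  : [-6, -16, -2]
6   : [-6, -16, -2, 6]
sub : [-6, -16, -8]
sub : [-6, -8]
sub : [2]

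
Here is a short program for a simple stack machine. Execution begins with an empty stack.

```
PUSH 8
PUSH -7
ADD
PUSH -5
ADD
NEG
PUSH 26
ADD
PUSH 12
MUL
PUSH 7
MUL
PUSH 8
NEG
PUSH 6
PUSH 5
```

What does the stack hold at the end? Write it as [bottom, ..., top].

[2520, -8, 6, 5]

PUSH 8  → 8
PUSH -7 → 8 -7
ADD     → 1
PUSH -5 → 1 -5
ADD     → -4
NEG     → 4
PUSH 26 → 4 26
ADD     → 30
PUSH 12 → 30 12
MUL     → 360
PUSH 7  → 360 7
MUL     → 2520
PUSH 8  → 2520 8
NEG     → 2520 -8
PUSH 6  → 2520 -8 6
PUSH 5  → 2520 -8 6 5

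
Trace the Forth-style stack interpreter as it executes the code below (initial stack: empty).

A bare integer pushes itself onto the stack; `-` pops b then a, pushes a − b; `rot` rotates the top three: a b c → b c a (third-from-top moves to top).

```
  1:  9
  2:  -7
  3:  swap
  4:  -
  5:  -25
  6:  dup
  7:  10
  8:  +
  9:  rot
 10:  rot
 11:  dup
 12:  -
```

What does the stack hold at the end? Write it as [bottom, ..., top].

[-15, -16, 0]

9    : [9]
-7   : [9, -7]
swap : [-7, 9]
-    : [-16]
-25  : [-16, -25]
dup  : [-16, -25, -25]
10   : [-16, -25, -25, 10]
+    : [-16, -25, -15]
rot  : [-25, -15, -16]
rot  : [-15, -16, -25]
dup  : [-15, -16, -25, -25]
-    : [-15, -16, 0]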